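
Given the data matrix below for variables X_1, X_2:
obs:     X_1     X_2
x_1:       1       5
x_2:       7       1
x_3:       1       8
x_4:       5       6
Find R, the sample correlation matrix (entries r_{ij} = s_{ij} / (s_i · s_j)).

Step 1 — column means:
  mean(X_1) = (1 + 7 + 1 + 5) / 4 = 14/4 = 3.5
  mean(X_2) = (5 + 1 + 8 + 6) / 4 = 20/4 = 5

Step 2 — sample variances and covariances s[i,j] = (1/(n-1)) · Σ_k (x_{k,i} - mean_i) · (x_{k,j} - mean_j), with n-1 = 3:
  s[X_1,X_1] = ((-2.5)·(-2.5) + (3.5)·(3.5) + (-2.5)·(-2.5) + (1.5)·(1.5)) / 3 = 27/3 = 9
  s[X_1,X_2] = ((-2.5)·(0) + (3.5)·(-4) + (-2.5)·(3) + (1.5)·(1)) / 3 = -20/3 = -6.6667
  s[X_2,X_2] = ((0)·(0) + (-4)·(-4) + (3)·(3) + (1)·(1)) / 3 = 26/3 = 8.6667
  Sample standard deviations s_i = √(s[i,i]):
  s(X_1) = √(9) = 3
  s(X_2) = √(8.6667) = 2.9439

Step 3 — r_{ij} = s_{ij} / (s_i · s_j):
  r[X_1,X_1] = 1 (diagonal).
  r[X_1,X_2] = -6.6667 / (3 · 2.9439) = -6.6667 / 8.8318 = -0.7549
  r[X_2,X_2] = 1 (diagonal).

R is symmetric with unit diagonal. Assembling:

R = [[1, -0.7549],
 [-0.7549, 1]]


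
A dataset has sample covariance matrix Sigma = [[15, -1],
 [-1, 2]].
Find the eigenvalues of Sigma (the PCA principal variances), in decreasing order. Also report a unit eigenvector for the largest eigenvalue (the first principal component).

Step 1 — characteristic polynomial of 2×2 Sigma:
  det(Sigma - λI) = λ² - trace · λ + det = 0.
  trace = 15 + 2 = 17, det = 15·2 - (-1)² = 29.
Step 2 — discriminant:
  Δ = trace² - 4·det = 289 - 116 = 173.
Step 3 — eigenvalues:
  λ = (trace ± √Δ)/2 = (17 ± 13.1529)/2,
  λ_1 = 15.0765,  λ_2 = 1.9235.

Step 4 — unit eigenvector for λ_1: solve (Sigma - λ_1 I)v = 0. First row:
  (15 - 15.0765)·v_x + (-1)·v_y = 0, i.e. (-0.0765)·v_x + (-1)·v_y = 0,
  so v ∝ (b, λ_1 - a) = (-1, 0.0765); multiply by -1 so the first entry is positive: u = (1, -0.0765).
  ||u|| = √((1)² + (-0.0765)²) = √(1.0058) ≈ 1.0029,
  v_1 = u/||u|| ≈ (0.9971, -0.0763) (||v_1|| = 1).

λ_1 = 15.0765,  λ_2 = 1.9235;  v_1 ≈ (0.9971, -0.0763)


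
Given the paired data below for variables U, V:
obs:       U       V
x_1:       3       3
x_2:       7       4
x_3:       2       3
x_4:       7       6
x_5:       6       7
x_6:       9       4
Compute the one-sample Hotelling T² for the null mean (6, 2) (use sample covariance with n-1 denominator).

Step 1 — sample mean vector:
  mean(U) = (3 + 7 + 2 + 7 + 6 + 9) / 6 = 34/6 = 5.6667
  mean(V) = (3 + 4 + 3 + 6 + 7 + 4) / 6 = 27/6 = 4.5
  x̄ = (5.6667, 4.5),  deviation x̄ - mu_0 = (5.6667, 4.5) - (6, 2) = (-0.3333, 2.5).

Step 2 — sample covariance matrix, S[i,j] = (1/(n-1)) · Σ_k (x_{k,i} - mean_i) · (x_{k,j} - mean_j), divisor n-1 = 5:
  S[U,U] = ((-2.6667)·(-2.6667) + (1.3333)·(1.3333) + (-3.6667)·(-3.6667) + (1.3333)·(1.3333) + (0.3333)·(0.3333) + (3.3333)·(3.3333)) / 5 = 35.3333/5 = 7.0667
  S[U,V] = ((-2.6667)·(-1.5) + (1.3333)·(-0.5) + (-3.6667)·(-1.5) + (1.3333)·(1.5) + (0.3333)·(2.5) + (3.3333)·(-0.5)) / 5 = 10/5 = 2
  S[V,V] = ((-1.5)·(-1.5) + (-0.5)·(-0.5) + (-1.5)·(-1.5) + (1.5)·(1.5) + (2.5)·(2.5) + (-0.5)·(-0.5)) / 5 = 13.5/5 = 2.7
  S = [[7.0667, 2],
 [2, 2.7]].

Step 3 — invert S. det(S) = 7.0667·2.7 - (2)² = 15.08.
  S^{-1} = (1/det) · [[d, -b], [-b, a]] = [[0.179, -0.1326],
 [-0.1326, 0.4686]].

Step 4 — quadratic form (x̄ - mu_0)^T · S^{-1} · (x̄ - mu_0):
  S^{-1} · (x̄ - mu_0) = (-0.3912, 1.2157),
  (x̄ - mu_0)^T · [...] = (-0.3333)·(-0.3912) + (2.5)·(1.2157) = 3.1698.

Step 5 — scale by n: T² = 6 · 3.1698 = 19.0186.

T² ≈ 19.0186


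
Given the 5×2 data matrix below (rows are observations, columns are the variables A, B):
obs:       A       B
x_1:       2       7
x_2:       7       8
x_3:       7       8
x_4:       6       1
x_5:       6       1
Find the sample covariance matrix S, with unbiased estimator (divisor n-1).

Step 1 — column means:
  mean(A) = (2 + 7 + 7 + 6 + 6) / 5 = 28/5 = 5.6
  mean(B) = (7 + 8 + 8 + 1 + 1) / 5 = 25/5 = 5

Step 2 — sample covariance S[i,j] = (1/(n-1)) · Σ_k (x_{k,i} - mean_i) · (x_{k,j} - mean_j), with n-1 = 4.
  S[A,A] = ((-3.6)·(-3.6) + (1.4)·(1.4) + (1.4)·(1.4) + (0.4)·(0.4) + (0.4)·(0.4)) / 4 = 17.2/4 = 4.3
  S[A,B] = ((-3.6)·(2) + (1.4)·(3) + (1.4)·(3) + (0.4)·(-4) + (0.4)·(-4)) / 4 = -2/4 = -0.5
  S[B,B] = ((2)·(2) + (3)·(3) + (3)·(3) + (-4)·(-4) + (-4)·(-4)) / 4 = 54/4 = 13.5

S is symmetric (S[j,i] = S[i,j]). Assembling:

S = [[4.3, -0.5],
 [-0.5, 13.5]]


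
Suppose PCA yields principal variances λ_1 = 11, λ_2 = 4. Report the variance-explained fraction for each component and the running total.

Step 1 — total variance = trace(Sigma) = Σ λ_i = 11 + 4 = 15.

Step 2 — fraction explained by component i = λ_i / Σ λ:
  PC1: 11/15 = 0.7333
  PC2: 4/15 = 0.2667

Step 3 — cumulative fraction after k components = (λ_1 + ... + λ_k) / Σ λ:
  k = 1: 11/15 = 0.7333
  k = 2: (11 + 4)/15 = 15/15 = 1

Summary (fraction, with percent):

explained: PC1 0.7333 (73.33%), PC2 0.2667 (26.67%);  cumulative: 0.7333, 1


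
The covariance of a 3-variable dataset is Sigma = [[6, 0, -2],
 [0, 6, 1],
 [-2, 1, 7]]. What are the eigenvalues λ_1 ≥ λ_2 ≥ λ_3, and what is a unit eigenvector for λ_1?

Step 1 — characteristic polynomial p(λ) = det(λI - Sigma) = λ³ - tr·λ² + c_1·λ - det, where tr = trace, c_1 = sum of the principal 2×2 minors, det = det(Sigma):
  tr = 6 + 6 + 7 = 19,
  c_1 = (6·6 - (0)²) + (6·7 - (-2)²) + (6·7 - (1)²) = 36 + 38 + 41 = 115,
  det = 6·(6·7 - (1)²) - (0)·((0)·7 - (1)·(-2)) + (-2)·((0)·(1) - 6·(-2)) = 6·(41) - (0)·(2) + (-2)·(12) = 222.
  So p(λ) = λ³ - 19λ² + 115λ - 222.
Step 2 — look for an integer root (rational root theorem: any rational root is an integer divisor of 222). Testing λ = 6:
  p(6) = 216 - 684 + 690 - 222 = 0  ✓
  Dividing out (λ - 6): p(λ) = (λ - 6)(λ² - 13λ + 37).
Step 3 — remaining eigenvalues from the quadratic λ² - 13λ + 37 = 0:
  Δ = 13² - 4·37 = 169 - 148 = 21,  λ = (13 ± √21)/2 = (13 ± 4.5826)/2 ≈ 8.7913 or 4.2087.
  Sorted: λ_1 = 8.7913,  λ_2 = 6,  λ_3 = 4.2087  (check: sum = 19 = tr ✓).

Step 4 — unit eigenvector for λ_1 ≈ 8.7913: v spans the null space of (Sigma - λ_1 I), whose rows are
  r_1 = (-2.7913, 0, -2),  r_2 = (0, -2.7913, 1),  r_3 = (-2, 1, -1.7913).
  v is orthogonal to every row, so take v ∝ r_1 × r_2 = ((0)·(1) - (-2)·(-2.7913), (-2)·(0) - (-2.7913)·(1), (-2.7913)·(-2.7913) - (0)·(0)) ≈ (-5.5826, 2.7913, 7.7913).
  Rescale (multiply by -1 so the first nonzero entry is positive): u = (5.5826, -2.7913, -7.7913).
  ||u|| = √((5.5826)² + (-2.7913)² + (-7.7913)²) = √(99.6606) ≈ 9.983,  v_1 = u/||u|| ≈ (0.5592, -0.2796, -0.7805) (||v_1|| = 1).

λ_1 = 8.7913,  λ_2 = 6,  λ_3 = 4.2087;  v_1 ≈ (0.5592, -0.2796, -0.7805)


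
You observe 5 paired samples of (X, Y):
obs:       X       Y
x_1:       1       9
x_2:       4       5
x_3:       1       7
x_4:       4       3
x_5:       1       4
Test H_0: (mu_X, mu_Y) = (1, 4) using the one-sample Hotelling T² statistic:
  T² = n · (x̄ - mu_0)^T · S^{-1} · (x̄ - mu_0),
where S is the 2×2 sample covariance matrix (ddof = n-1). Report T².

Step 1 — sample mean vector:
  mean(X) = (1 + 4 + 1 + 4 + 1) / 5 = 11/5 = 2.2
  mean(Y) = (9 + 5 + 7 + 3 + 4) / 5 = 28/5 = 5.6
  x̄ = (2.2, 5.6),  deviation x̄ - mu_0 = (2.2, 5.6) - (1, 4) = (1.2, 1.6).

Step 2 — sample covariance matrix, S[i,j] = (1/(n-1)) · Σ_k (x_{k,i} - mean_i) · (x_{k,j} - mean_j), divisor n-1 = 4:
  S[X,X] = ((-1.2)·(-1.2) + (1.8)·(1.8) + (-1.2)·(-1.2) + (1.8)·(1.8) + (-1.2)·(-1.2)) / 4 = 10.8/4 = 2.7
  S[X,Y] = ((-1.2)·(3.4) + (1.8)·(-0.6) + (-1.2)·(1.4) + (1.8)·(-2.6) + (-1.2)·(-1.6)) / 4 = -9.6/4 = -2.4
  S[Y,Y] = ((3.4)·(3.4) + (-0.6)·(-0.6) + (1.4)·(1.4) + (-2.6)·(-2.6) + (-1.6)·(-1.6)) / 4 = 23.2/4 = 5.8
  S = [[2.7, -2.4],
 [-2.4, 5.8]].

Step 3 — invert S. det(S) = 2.7·5.8 - (-2.4)² = 9.9.
  S^{-1} = (1/det) · [[d, -b], [-b, a]] = [[0.5859, 0.2424],
 [0.2424, 0.2727]].

Step 4 — quadratic form (x̄ - mu_0)^T · S^{-1} · (x̄ - mu_0):
  S^{-1} · (x̄ - mu_0) = (1.0909, 0.7273),
  (x̄ - mu_0)^T · [...] = (1.2)·(1.0909) + (1.6)·(0.7273) = 2.4727.

Step 5 — scale by n: T² = 5 · 2.4727 = 12.3636.

T² ≈ 12.3636


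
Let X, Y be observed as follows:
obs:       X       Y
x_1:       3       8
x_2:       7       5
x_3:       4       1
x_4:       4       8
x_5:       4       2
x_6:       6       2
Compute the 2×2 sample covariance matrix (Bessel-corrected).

Step 1 — column means:
  mean(X) = (3 + 7 + 4 + 4 + 4 + 6) / 6 = 28/6 = 4.6667
  mean(Y) = (8 + 5 + 1 + 8 + 2 + 2) / 6 = 26/6 = 4.3333

Step 2 — sample covariance S[i,j] = (1/(n-1)) · Σ_k (x_{k,i} - mean_i) · (x_{k,j} - mean_j), with n-1 = 5.
  S[X,X] = ((-1.6667)·(-1.6667) + (2.3333)·(2.3333) + (-0.6667)·(-0.6667) + (-0.6667)·(-0.6667) + (-0.6667)·(-0.6667) + (1.3333)·(1.3333)) / 5 = 11.3333/5 = 2.2667
  S[X,Y] = ((-1.6667)·(3.6667) + (2.3333)·(0.6667) + (-0.6667)·(-3.3333) + (-0.6667)·(3.6667) + (-0.6667)·(-2.3333) + (1.3333)·(-2.3333)) / 5 = -6.3333/5 = -1.2667
  S[Y,Y] = ((3.6667)·(3.6667) + (0.6667)·(0.6667) + (-3.3333)·(-3.3333) + (3.6667)·(3.6667) + (-2.3333)·(-2.3333) + (-2.3333)·(-2.3333)) / 5 = 49.3333/5 = 9.8667

S is symmetric (S[j,i] = S[i,j]). Assembling:

S = [[2.2667, -1.2667],
 [-1.2667, 9.8667]]


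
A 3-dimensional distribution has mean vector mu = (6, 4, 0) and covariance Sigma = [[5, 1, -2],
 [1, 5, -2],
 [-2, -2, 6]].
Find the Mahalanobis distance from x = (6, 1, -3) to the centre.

Step 1 — centre the observation: (x - mu) = (0, -3, -3).

Step 2 — invert Sigma (cofactor / det for 3×3, or solve directly):
  Sigma^{-1} = [[0.2321, -0.0179, 0.0714],
 [-0.0179, 0.2321, 0.0714],
 [0.0714, 0.0714, 0.2143]].

Step 3 — form the quadratic (x - mu)^T · Sigma^{-1} · (x - mu):
  Sigma^{-1} · (x - mu) = (-0.1607, -0.9107, -0.8571).
  (x - mu)^T · [Sigma^{-1} · (x - mu)] = (0)·(-0.1607) + (-3)·(-0.9107) + (-3)·(-0.8571) = 5.3036.

Step 4 — take square root: d = √(5.3036) ≈ 2.3029.

d(x, mu) = √(5.3036) ≈ 2.3029


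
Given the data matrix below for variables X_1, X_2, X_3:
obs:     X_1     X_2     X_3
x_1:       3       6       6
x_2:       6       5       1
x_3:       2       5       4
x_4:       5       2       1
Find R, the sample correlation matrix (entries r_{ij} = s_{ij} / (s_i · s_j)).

Step 1 — column means:
  mean(X_1) = (3 + 6 + 2 + 5) / 4 = 16/4 = 4
  mean(X_2) = (6 + 5 + 5 + 2) / 4 = 18/4 = 4.5
  mean(X_3) = (6 + 1 + 4 + 1) / 4 = 12/4 = 3

Step 2 — sample variances and covariances s[i,j] = (1/(n-1)) · Σ_k (x_{k,i} - mean_i) · (x_{k,j} - mean_j), with n-1 = 3:
  s[X_1,X_1] = ((-1)·(-1) + (2)·(2) + (-2)·(-2) + (1)·(1)) / 3 = 10/3 = 3.3333
  s[X_1,X_2] = ((-1)·(1.5) + (2)·(0.5) + (-2)·(0.5) + (1)·(-2.5)) / 3 = -4/3 = -1.3333
  s[X_1,X_3] = ((-1)·(3) + (2)·(-2) + (-2)·(1) + (1)·(-2)) / 3 = -11/3 = -3.6667
  s[X_2,X_2] = ((1.5)·(1.5) + (0.5)·(0.5) + (0.5)·(0.5) + (-2.5)·(-2.5)) / 3 = 9/3 = 3
  s[X_2,X_3] = ((1.5)·(3) + (0.5)·(-2) + (0.5)·(1) + (-2.5)·(-2)) / 3 = 9/3 = 3
  s[X_3,X_3] = ((3)·(3) + (-2)·(-2) + (1)·(1) + (-2)·(-2)) / 3 = 18/3 = 6
  Sample standard deviations s_i = √(s[i,i]):
  s(X_1) = √(3.3333) = 1.8257
  s(X_2) = √(3) = 1.7321
  s(X_3) = √(6) = 2.4495

Step 3 — r_{ij} = s_{ij} / (s_i · s_j):
  r[X_1,X_1] = 1 (diagonal).
  r[X_1,X_2] = -1.3333 / (1.8257 · 1.7321) = -1.3333 / 3.1623 = -0.4216
  r[X_1,X_3] = -3.6667 / (1.8257 · 2.4495) = -3.6667 / 4.4721 = -0.8199
  r[X_2,X_2] = 1 (diagonal).
  r[X_2,X_3] = 3 / (1.7321 · 2.4495) = 3 / 4.2426 = 0.7071
  r[X_3,X_3] = 1 (diagonal).

R is symmetric with unit diagonal. Assembling:

R = [[1, -0.4216, -0.8199],
 [-0.4216, 1, 0.7071],
 [-0.8199, 0.7071, 1]]


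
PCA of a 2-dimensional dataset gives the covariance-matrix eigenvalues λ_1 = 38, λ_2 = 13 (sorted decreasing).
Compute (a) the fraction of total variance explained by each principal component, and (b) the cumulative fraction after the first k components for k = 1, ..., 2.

Step 1 — total variance = trace(Sigma) = Σ λ_i = 38 + 13 = 51.

Step 2 — fraction explained by component i = λ_i / Σ λ:
  PC1: 38/51 = 0.7451
  PC2: 13/51 = 0.2549

Step 3 — cumulative fraction after k components = (λ_1 + ... + λ_k) / Σ λ:
  k = 1: 38/51 = 0.7451
  k = 2: (38 + 13)/51 = 51/51 = 1

Summary (fraction, with percent):

explained: PC1 0.7451 (74.51%), PC2 0.2549 (25.49%);  cumulative: 0.7451, 1


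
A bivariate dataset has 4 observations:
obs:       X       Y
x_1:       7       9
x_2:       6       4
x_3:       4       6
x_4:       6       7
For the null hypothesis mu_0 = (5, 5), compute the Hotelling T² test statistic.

Step 1 — sample mean vector:
  mean(X) = (7 + 6 + 4 + 6) / 4 = 23/4 = 5.75
  mean(Y) = (9 + 4 + 6 + 7) / 4 = 26/4 = 6.5
  x̄ = (5.75, 6.5),  deviation x̄ - mu_0 = (5.75, 6.5) - (5, 5) = (0.75, 1.5).

Step 2 — sample covariance matrix, S[i,j] = (1/(n-1)) · Σ_k (x_{k,i} - mean_i) · (x_{k,j} - mean_j), divisor n-1 = 3:
  S[X,X] = ((1.25)·(1.25) + (0.25)·(0.25) + (-1.75)·(-1.75) + (0.25)·(0.25)) / 3 = 4.75/3 = 1.5833
  S[X,Y] = ((1.25)·(2.5) + (0.25)·(-2.5) + (-1.75)·(-0.5) + (0.25)·(0.5)) / 3 = 3.5/3 = 1.1667
  S[Y,Y] = ((2.5)·(2.5) + (-2.5)·(-2.5) + (-0.5)·(-0.5) + (0.5)·(0.5)) / 3 = 13/3 = 4.3333
  S = [[1.5833, 1.1667],
 [1.1667, 4.3333]].

Step 3 — invert S. det(S) = 1.5833·4.3333 - (1.1667)² = 5.5.
  S^{-1} = (1/det) · [[d, -b], [-b, a]] = [[0.7879, -0.2121],
 [-0.2121, 0.2879]].

Step 4 — quadratic form (x̄ - mu_0)^T · S^{-1} · (x̄ - mu_0):
  S^{-1} · (x̄ - mu_0) = (0.2727, 0.2727),
  (x̄ - mu_0)^T · [...] = (0.75)·(0.2727) + (1.5)·(0.2727) = 0.6136.

Step 5 — scale by n: T² = 4 · 0.6136 = 2.4545.

T² ≈ 2.4545


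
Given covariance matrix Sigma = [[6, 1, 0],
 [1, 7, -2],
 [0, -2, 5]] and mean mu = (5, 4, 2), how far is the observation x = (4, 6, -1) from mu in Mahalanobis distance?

Step 1 — centre the observation: (x - mu) = (-1, 2, -3).

Step 2 — invert Sigma (cofactor / det for 3×3, or solve directly):
  Sigma^{-1} = [[0.1713, -0.0276, -0.011],
 [-0.0276, 0.1657, 0.0663],
 [-0.011, 0.0663, 0.2265]].

Step 3 — form the quadratic (x - mu)^T · Sigma^{-1} · (x - mu):
  Sigma^{-1} · (x - mu) = (-0.1934, 0.1602, -0.5359).
  (x - mu)^T · [Sigma^{-1} · (x - mu)] = (-1)·(-0.1934) + (2)·(0.1602) + (-3)·(-0.5359) = 2.1215.

Step 4 — take square root: d = √(2.1215) ≈ 1.4566.

d(x, mu) = √(2.1215) ≈ 1.4566


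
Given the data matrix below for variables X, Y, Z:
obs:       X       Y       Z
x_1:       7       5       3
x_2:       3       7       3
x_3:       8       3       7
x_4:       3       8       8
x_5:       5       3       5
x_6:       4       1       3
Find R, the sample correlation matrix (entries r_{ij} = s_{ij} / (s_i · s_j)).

Step 1 — column means:
  mean(X) = (7 + 3 + 8 + 3 + 5 + 4) / 6 = 30/6 = 5
  mean(Y) = (5 + 7 + 3 + 8 + 3 + 1) / 6 = 27/6 = 4.5
  mean(Z) = (3 + 3 + 7 + 8 + 5 + 3) / 6 = 29/6 = 4.8333

Step 2 — sample variances and covariances s[i,j] = (1/(n-1)) · Σ_k (x_{k,i} - mean_i) · (x_{k,j} - mean_j), with n-1 = 5:
  s[X,X] = ((2)·(2) + (-2)·(-2) + (3)·(3) + (-2)·(-2) + (0)·(0) + (-1)·(-1)) / 5 = 22/5 = 4.4
  s[X,Y] = ((2)·(0.5) + (-2)·(2.5) + (3)·(-1.5) + (-2)·(3.5) + (0)·(-1.5) + (-1)·(-3.5)) / 5 = -12/5 = -2.4
  s[X,Z] = ((2)·(-1.8333) + (-2)·(-1.8333) + (3)·(2.1667) + (-2)·(3.1667) + (0)·(0.1667) + (-1)·(-1.8333)) / 5 = 2/5 = 0.4
  s[Y,Y] = ((0.5)·(0.5) + (2.5)·(2.5) + (-1.5)·(-1.5) + (3.5)·(3.5) + (-1.5)·(-1.5) + (-3.5)·(-3.5)) / 5 = 35.5/5 = 7.1
  s[Y,Z] = ((0.5)·(-1.8333) + (2.5)·(-1.8333) + (-1.5)·(2.1667) + (3.5)·(3.1667) + (-1.5)·(0.1667) + (-3.5)·(-1.8333)) / 5 = 8.5/5 = 1.7
  s[Z,Z] = ((-1.8333)·(-1.8333) + (-1.8333)·(-1.8333) + (2.1667)·(2.1667) + (3.1667)·(3.1667) + (0.1667)·(0.1667) + (-1.8333)·(-1.8333)) / 5 = 24.8333/5 = 4.9667
  Sample standard deviations s_i = √(s[i,i]):
  s(X) = √(4.4) = 2.0976
  s(Y) = √(7.1) = 2.6646
  s(Z) = √(4.9667) = 2.2286

Step 3 — r_{ij} = s_{ij} / (s_i · s_j):
  r[X,X] = 1 (diagonal).
  r[X,Y] = -2.4 / (2.0976 · 2.6646) = -2.4 / 5.5893 = -0.4294
  r[X,Z] = 0.4 / (2.0976 · 2.2286) = 0.4 / 4.6748 = 0.0856
  r[Y,Y] = 1 (diagonal).
  r[Y,Z] = 1.7 / (2.6646 · 2.2286) = 1.7 / 5.9383 = 0.2863
  r[Z,Z] = 1 (diagonal).

R is symmetric with unit diagonal. Assembling:

R = [[1, -0.4294, 0.0856],
 [-0.4294, 1, 0.2863],
 [0.0856, 0.2863, 1]]


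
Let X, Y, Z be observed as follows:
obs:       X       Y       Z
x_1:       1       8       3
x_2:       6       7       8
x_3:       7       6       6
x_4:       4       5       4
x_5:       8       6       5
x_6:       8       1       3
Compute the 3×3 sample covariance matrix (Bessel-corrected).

Step 1 — column means:
  mean(X) = (1 + 6 + 7 + 4 + 8 + 8) / 6 = 34/6 = 5.6667
  mean(Y) = (8 + 7 + 6 + 5 + 6 + 1) / 6 = 33/6 = 5.5
  mean(Z) = (3 + 8 + 6 + 4 + 5 + 3) / 6 = 29/6 = 4.8333

Step 2 — sample covariance S[i,j] = (1/(n-1)) · Σ_k (x_{k,i} - mean_i) · (x_{k,j} - mean_j), with n-1 = 5.
  S[X,X] = ((-4.6667)·(-4.6667) + (0.3333)·(0.3333) + (1.3333)·(1.3333) + (-1.6667)·(-1.6667) + (2.3333)·(2.3333) + (2.3333)·(2.3333)) / 5 = 37.3333/5 = 7.4667
  S[X,Y] = ((-4.6667)·(2.5) + (0.3333)·(1.5) + (1.3333)·(0.5) + (-1.6667)·(-0.5) + (2.3333)·(0.5) + (2.3333)·(-4.5)) / 5 = -19/5 = -3.8
  S[X,Z] = ((-4.6667)·(-1.8333) + (0.3333)·(3.1667) + (1.3333)·(1.1667) + (-1.6667)·(-0.8333) + (2.3333)·(0.1667) + (2.3333)·(-1.8333)) / 5 = 8.6667/5 = 1.7333
  S[Y,Y] = ((2.5)·(2.5) + (1.5)·(1.5) + (0.5)·(0.5) + (-0.5)·(-0.5) + (0.5)·(0.5) + (-4.5)·(-4.5)) / 5 = 29.5/5 = 5.9
  S[Y,Z] = ((2.5)·(-1.8333) + (1.5)·(3.1667) + (0.5)·(1.1667) + (-0.5)·(-0.8333) + (0.5)·(0.1667) + (-4.5)·(-1.8333)) / 5 = 9.5/5 = 1.9
  S[Z,Z] = ((-1.8333)·(-1.8333) + (3.1667)·(3.1667) + (1.1667)·(1.1667) + (-0.8333)·(-0.8333) + (0.1667)·(0.1667) + (-1.8333)·(-1.8333)) / 5 = 18.8333/5 = 3.7667

S is symmetric (S[j,i] = S[i,j]). Assembling:

S = [[7.4667, -3.8, 1.7333],
 [-3.8, 5.9, 1.9],
 [1.7333, 1.9, 3.7667]]


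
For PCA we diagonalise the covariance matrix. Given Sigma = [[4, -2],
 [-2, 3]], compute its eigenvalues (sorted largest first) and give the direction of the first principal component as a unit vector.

Step 1 — characteristic polynomial of 2×2 Sigma:
  det(Sigma - λI) = λ² - trace · λ + det = 0.
  trace = 4 + 3 = 7, det = 4·3 - (-2)² = 8.
Step 2 — discriminant:
  Δ = trace² - 4·det = 49 - 32 = 17.
Step 3 — eigenvalues:
  λ = (trace ± √Δ)/2 = (7 ± 4.1231)/2,
  λ_1 = 5.5616,  λ_2 = 1.4384.

Step 4 — unit eigenvector for λ_1: solve (Sigma - λ_1 I)v = 0. First row:
  (4 - 5.5616)·v_x + (-2)·v_y = 0, i.e. (-1.5616)·v_x + (-2)·v_y = 0,
  so v ∝ (b, λ_1 - a) = (-2, 1.5616); multiply by -1 so the first entry is positive: u = (2, -1.5616).
  ||u|| = √((2)² + (-1.5616)²) = √(6.4384) ≈ 2.5374,
  v_1 = u/||u|| ≈ (0.7882, -0.6154) (||v_1|| = 1).

λ_1 = 5.5616,  λ_2 = 1.4384;  v_1 ≈ (0.7882, -0.6154)


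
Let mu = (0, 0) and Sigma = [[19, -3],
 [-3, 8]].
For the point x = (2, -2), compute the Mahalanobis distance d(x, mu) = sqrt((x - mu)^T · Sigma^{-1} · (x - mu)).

Step 1 — centre the observation: (x - mu) = (2, -2).

Step 2 — invert Sigma. det(Sigma) = 19·8 - (-3)² = 143.
  Sigma^{-1} = (1/det) · [[d, -b], [-b, a]] = [[0.0559, 0.021],
 [0.021, 0.1329]].

Step 3 — form the quadratic (x - mu)^T · Sigma^{-1} · (x - mu):
  Sigma^{-1} · (x - mu) = (0.0699, -0.2238).
  (x - mu)^T · [Sigma^{-1} · (x - mu)] = (2)·(0.0699) + (-2)·(-0.2238) = 0.5874.

Step 4 — take square root: d = √(0.5874) ≈ 0.7664.

d(x, mu) = √(0.5874) ≈ 0.7664


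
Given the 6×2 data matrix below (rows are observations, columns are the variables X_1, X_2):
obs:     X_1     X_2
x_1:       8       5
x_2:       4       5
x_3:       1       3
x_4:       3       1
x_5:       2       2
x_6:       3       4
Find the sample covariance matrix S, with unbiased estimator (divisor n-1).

Step 1 — column means:
  mean(X_1) = (8 + 4 + 1 + 3 + 2 + 3) / 6 = 21/6 = 3.5
  mean(X_2) = (5 + 5 + 3 + 1 + 2 + 4) / 6 = 20/6 = 3.3333

Step 2 — sample covariance S[i,j] = (1/(n-1)) · Σ_k (x_{k,i} - mean_i) · (x_{k,j} - mean_j), with n-1 = 5.
  S[X_1,X_1] = ((4.5)·(4.5) + (0.5)·(0.5) + (-2.5)·(-2.5) + (-0.5)·(-0.5) + (-1.5)·(-1.5) + (-0.5)·(-0.5)) / 5 = 29.5/5 = 5.9
  S[X_1,X_2] = ((4.5)·(1.6667) + (0.5)·(1.6667) + (-2.5)·(-0.3333) + (-0.5)·(-2.3333) + (-1.5)·(-1.3333) + (-0.5)·(0.6667)) / 5 = 12/5 = 2.4
  S[X_2,X_2] = ((1.6667)·(1.6667) + (1.6667)·(1.6667) + (-0.3333)·(-0.3333) + (-2.3333)·(-2.3333) + (-1.3333)·(-1.3333) + (0.6667)·(0.6667)) / 5 = 13.3333/5 = 2.6667

S is symmetric (S[j,i] = S[i,j]). Assembling:

S = [[5.9, 2.4],
 [2.4, 2.6667]]


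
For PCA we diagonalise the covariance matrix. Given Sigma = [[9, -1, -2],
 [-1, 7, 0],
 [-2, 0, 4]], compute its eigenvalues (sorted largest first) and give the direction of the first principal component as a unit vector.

Step 1 — characteristic polynomial p(λ) = det(λI - Sigma) = λ³ - tr·λ² + c_1·λ - det, where tr = trace, c_1 = sum of the principal 2×2 minors, det = det(Sigma):
  tr = 9 + 7 + 4 = 20,
  c_1 = (9·7 - (-1)²) + (9·4 - (-2)²) + (7·4 - (0)²) = 62 + 32 + 28 = 122,
  det = 9·(7·4 - (0)²) - (-1)·((-1)·4 - (0)·(-2)) + (-2)·((-1)·(0) - 7·(-2)) = 9·(28) - (-1)·(-4) + (-2)·(14) = 220.
  So p(λ) = λ³ - 20λ² + 122λ - 220.
Step 2 — look for an integer root (rational root theorem: any rational root is an integer divisor of 220). Testing λ = 10:
  p(10) = 1000 - 2000 + 1220 - 220 = 0  ✓
  Dividing out (λ - 10): p(λ) = (λ - 10)(λ² - 10λ + 22).
Step 3 — remaining eigenvalues from the quadratic λ² - 10λ + 22 = 0:
  Δ = 10² - 4·22 = 100 - 88 = 12,  λ = (10 ± √12)/2 = (10 ± 3.4641)/2 ≈ 6.7321 or 3.2679.
  Sorted: λ_1 = 10,  λ_2 = 6.7321,  λ_3 = 3.2679  (check: sum = 20 = tr ✓).

Step 4 — unit eigenvector for λ_1 = 10: v spans the null space of (Sigma - λ_1 I), whose rows are
  r_1 = (-1, -1, -2),  r_2 = (-1, -3, 0),  r_3 = (-2, 0, -6).
  v is orthogonal to every row, so take v ∝ r_1 × r_2 = ((-1)·(0) - (-2)·(-3), (-2)·(-1) - (-1)·(0), (-1)·(-3) - (-1)·(-1)) = (-6, 2, 2).
  Rescale (divide by 2; multiply by -1 so the first nonzero entry is positive): u = (3, -1, -1).
  ||u|| = √((3)² + (-1)² + (-1)²) = √(11) ≈ 3.3166,  v_1 = u/||u|| ≈ (0.9045, -0.3015, -0.3015) (||v_1|| = 1).

λ_1 = 10,  λ_2 = 6.7321,  λ_3 = 3.2679;  v_1 ≈ (0.9045, -0.3015, -0.3015)


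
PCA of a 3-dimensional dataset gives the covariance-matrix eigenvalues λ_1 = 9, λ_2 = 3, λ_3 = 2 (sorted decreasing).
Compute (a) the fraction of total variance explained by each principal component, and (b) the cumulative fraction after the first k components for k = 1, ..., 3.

Step 1 — total variance = trace(Sigma) = Σ λ_i = 9 + 3 + 2 = 14.

Step 2 — fraction explained by component i = λ_i / Σ λ:
  PC1: 9/14 = 0.6429
  PC2: 3/14 = 0.2143
  PC3: 2/14 = 0.1429

Step 3 — cumulative fraction after k components = (λ_1 + ... + λ_k) / Σ λ:
  k = 1: 9/14 = 0.6429
  k = 2: (9 + 3)/14 = 12/14 = 0.8571
  k = 3: (9 + 3 + 2)/14 = 14/14 = 1

Summary (fraction, with percent):

explained: PC1 0.6429 (64.29%), PC2 0.2143 (21.43%), PC3 0.1429 (14.29%);  cumulative: 0.6429, 0.8571, 1


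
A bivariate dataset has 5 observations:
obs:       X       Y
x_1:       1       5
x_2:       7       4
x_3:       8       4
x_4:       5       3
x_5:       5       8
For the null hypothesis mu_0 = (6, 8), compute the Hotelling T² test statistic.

Step 1 — sample mean vector:
  mean(X) = (1 + 7 + 8 + 5 + 5) / 5 = 26/5 = 5.2
  mean(Y) = (5 + 4 + 4 + 3 + 8) / 5 = 24/5 = 4.8
  x̄ = (5.2, 4.8),  deviation x̄ - mu_0 = (5.2, 4.8) - (6, 8) = (-0.8, -3.2).

Step 2 — sample covariance matrix, S[i,j] = (1/(n-1)) · Σ_k (x_{k,i} - mean_i) · (x_{k,j} - mean_j), divisor n-1 = 4:
  S[X,X] = ((-4.2)·(-4.2) + (1.8)·(1.8) + (2.8)·(2.8) + (-0.2)·(-0.2) + (-0.2)·(-0.2)) / 4 = 28.8/4 = 7.2
  S[X,Y] = ((-4.2)·(0.2) + (1.8)·(-0.8) + (2.8)·(-0.8) + (-0.2)·(-1.8) + (-0.2)·(3.2)) / 4 = -4.8/4 = -1.2
  S[Y,Y] = ((0.2)·(0.2) + (-0.8)·(-0.8) + (-0.8)·(-0.8) + (-1.8)·(-1.8) + (3.2)·(3.2)) / 4 = 14.8/4 = 3.7
  S = [[7.2, -1.2],
 [-1.2, 3.7]].

Step 3 — invert S. det(S) = 7.2·3.7 - (-1.2)² = 25.2.
  S^{-1} = (1/det) · [[d, -b], [-b, a]] = [[0.1468, 0.0476],
 [0.0476, 0.2857]].

Step 4 — quadratic form (x̄ - mu_0)^T · S^{-1} · (x̄ - mu_0):
  S^{-1} · (x̄ - mu_0) = (-0.2698, -0.9524),
  (x̄ - mu_0)^T · [...] = (-0.8)·(-0.2698) + (-3.2)·(-0.9524) = 3.2635.

Step 5 — scale by n: T² = 5 · 3.2635 = 16.3175.

T² ≈ 16.3175


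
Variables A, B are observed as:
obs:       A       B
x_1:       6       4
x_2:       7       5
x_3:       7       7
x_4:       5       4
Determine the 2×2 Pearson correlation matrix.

Step 1 — column means:
  mean(A) = (6 + 7 + 7 + 5) / 4 = 25/4 = 6.25
  mean(B) = (4 + 5 + 7 + 4) / 4 = 20/4 = 5

Step 2 — sample variances and covariances s[i,j] = (1/(n-1)) · Σ_k (x_{k,i} - mean_i) · (x_{k,j} - mean_j), with n-1 = 3:
  s[A,A] = ((-0.25)·(-0.25) + (0.75)·(0.75) + (0.75)·(0.75) + (-1.25)·(-1.25)) / 3 = 2.75/3 = 0.9167
  s[A,B] = ((-0.25)·(-1) + (0.75)·(0) + (0.75)·(2) + (-1.25)·(-1)) / 3 = 3/3 = 1
  s[B,B] = ((-1)·(-1) + (0)·(0) + (2)·(2) + (-1)·(-1)) / 3 = 6/3 = 2
  Sample standard deviations s_i = √(s[i,i]):
  s(A) = √(0.9167) = 0.9574
  s(B) = √(2) = 1.4142

Step 3 — r_{ij} = s_{ij} / (s_i · s_j):
  r[A,A] = 1 (diagonal).
  r[A,B] = 1 / (0.9574 · 1.4142) = 1 / 1.354 = 0.7385
  r[B,B] = 1 (diagonal).

R is symmetric with unit diagonal. Assembling:

R = [[1, 0.7385],
 [0.7385, 1]]


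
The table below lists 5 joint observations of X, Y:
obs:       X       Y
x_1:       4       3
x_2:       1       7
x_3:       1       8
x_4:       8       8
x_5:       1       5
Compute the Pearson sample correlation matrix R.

Step 1 — column means:
  mean(X) = (4 + 1 + 1 + 8 + 1) / 5 = 15/5 = 3
  mean(Y) = (3 + 7 + 8 + 8 + 5) / 5 = 31/5 = 6.2

Step 2 — sample variances and covariances s[i,j] = (1/(n-1)) · Σ_k (x_{k,i} - mean_i) · (x_{k,j} - mean_j), with n-1 = 4:
  s[X,X] = ((1)·(1) + (-2)·(-2) + (-2)·(-2) + (5)·(5) + (-2)·(-2)) / 4 = 38/4 = 9.5
  s[X,Y] = ((1)·(-3.2) + (-2)·(0.8) + (-2)·(1.8) + (5)·(1.8) + (-2)·(-1.2)) / 4 = 3/4 = 0.75
  s[Y,Y] = ((-3.2)·(-3.2) + (0.8)·(0.8) + (1.8)·(1.8) + (1.8)·(1.8) + (-1.2)·(-1.2)) / 4 = 18.8/4 = 4.7
  Sample standard deviations s_i = √(s[i,i]):
  s(X) = √(9.5) = 3.0822
  s(Y) = √(4.7) = 2.1679

Step 3 — r_{ij} = s_{ij} / (s_i · s_j):
  r[X,X] = 1 (diagonal).
  r[X,Y] = 0.75 / (3.0822 · 2.1679) = 0.75 / 6.6821 = 0.1122
  r[Y,Y] = 1 (diagonal).

R is symmetric with unit diagonal. Assembling:

R = [[1, 0.1122],
 [0.1122, 1]]


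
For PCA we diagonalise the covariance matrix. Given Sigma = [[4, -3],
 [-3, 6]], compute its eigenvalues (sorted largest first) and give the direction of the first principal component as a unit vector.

Step 1 — characteristic polynomial of 2×2 Sigma:
  det(Sigma - λI) = λ² - trace · λ + det = 0.
  trace = 4 + 6 = 10, det = 4·6 - (-3)² = 15.
Step 2 — discriminant:
  Δ = trace² - 4·det = 100 - 60 = 40.
Step 3 — eigenvalues:
  λ = (trace ± √Δ)/2 = (10 ± 6.3246)/2,
  λ_1 = 8.1623,  λ_2 = 1.8377.

Step 4 — unit eigenvector for λ_1: solve (Sigma - λ_1 I)v = 0. First row:
  (4 - 8.1623)·v_x + (-3)·v_y = 0, i.e. (-4.1623)·v_x + (-3)·v_y = 0,
  so v ∝ (b, λ_1 - a) = (-3, 4.1623); multiply by -1 so the first entry is positive: u = (3, -4.1623).
  ||u|| = √((3)² + (-4.1623)²) = √(26.3246) ≈ 5.1307,
  v_1 = u/||u|| ≈ (0.5847, -0.8112) (||v_1|| = 1).

λ_1 = 8.1623,  λ_2 = 1.8377;  v_1 ≈ (0.5847, -0.8112)


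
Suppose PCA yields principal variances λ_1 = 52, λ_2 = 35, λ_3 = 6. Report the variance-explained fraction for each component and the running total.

Step 1 — total variance = trace(Sigma) = Σ λ_i = 52 + 35 + 6 = 93.

Step 2 — fraction explained by component i = λ_i / Σ λ:
  PC1: 52/93 = 0.5591
  PC2: 35/93 = 0.3763
  PC3: 6/93 = 0.0645

Step 3 — cumulative fraction after k components = (λ_1 + ... + λ_k) / Σ λ:
  k = 1: 52/93 = 0.5591
  k = 2: (52 + 35)/93 = 87/93 = 0.9355
  k = 3: (52 + 35 + 6)/93 = 93/93 = 1

Summary (fraction, with percent):

explained: PC1 0.5591 (55.91%), PC2 0.3763 (37.63%), PC3 0.0645 (6.45%);  cumulative: 0.5591, 0.9355, 1


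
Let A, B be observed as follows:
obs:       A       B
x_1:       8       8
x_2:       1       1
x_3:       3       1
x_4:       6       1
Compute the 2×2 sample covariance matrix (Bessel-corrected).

Step 1 — column means:
  mean(A) = (8 + 1 + 3 + 6) / 4 = 18/4 = 4.5
  mean(B) = (8 + 1 + 1 + 1) / 4 = 11/4 = 2.75

Step 2 — sample covariance S[i,j] = (1/(n-1)) · Σ_k (x_{k,i} - mean_i) · (x_{k,j} - mean_j), with n-1 = 3.
  S[A,A] = ((3.5)·(3.5) + (-3.5)·(-3.5) + (-1.5)·(-1.5) + (1.5)·(1.5)) / 3 = 29/3 = 9.6667
  S[A,B] = ((3.5)·(5.25) + (-3.5)·(-1.75) + (-1.5)·(-1.75) + (1.5)·(-1.75)) / 3 = 24.5/3 = 8.1667
  S[B,B] = ((5.25)·(5.25) + (-1.75)·(-1.75) + (-1.75)·(-1.75) + (-1.75)·(-1.75)) / 3 = 36.75/3 = 12.25

S is symmetric (S[j,i] = S[i,j]). Assembling:

S = [[9.6667, 8.1667],
 [8.1667, 12.25]]


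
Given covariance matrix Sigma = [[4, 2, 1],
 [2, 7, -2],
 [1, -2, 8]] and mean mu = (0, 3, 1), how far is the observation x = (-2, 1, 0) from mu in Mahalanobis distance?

Step 1 — centre the observation: (x - mu) = (-2, -2, -1).

Step 2 — invert Sigma (cofactor / det for 3×3, or solve directly):
  Sigma^{-1} = [[0.323, -0.1118, -0.0683],
 [-0.1118, 0.1925, 0.0621],
 [-0.0683, 0.0621, 0.1491]].

Step 3 — form the quadratic (x - mu)^T · Sigma^{-1} · (x - mu):
  Sigma^{-1} · (x - mu) = (-0.354, -0.2236, -0.1366).
  (x - mu)^T · [Sigma^{-1} · (x - mu)] = (-2)·(-0.354) + (-2)·(-0.2236) + (-1)·(-0.1366) = 1.2919.

Step 4 — take square root: d = √(1.2919) ≈ 1.1366.

d(x, mu) = √(1.2919) ≈ 1.1366


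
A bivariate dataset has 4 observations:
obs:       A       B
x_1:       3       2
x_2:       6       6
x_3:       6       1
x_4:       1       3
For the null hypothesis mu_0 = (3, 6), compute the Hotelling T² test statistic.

Step 1 — sample mean vector:
  mean(A) = (3 + 6 + 6 + 1) / 4 = 16/4 = 4
  mean(B) = (2 + 6 + 1 + 3) / 4 = 12/4 = 3
  x̄ = (4, 3),  deviation x̄ - mu_0 = (4, 3) - (3, 6) = (1, -3).

Step 2 — sample covariance matrix, S[i,j] = (1/(n-1)) · Σ_k (x_{k,i} - mean_i) · (x_{k,j} - mean_j), divisor n-1 = 3:
  S[A,A] = ((-1)·(-1) + (2)·(2) + (2)·(2) + (-3)·(-3)) / 3 = 18/3 = 6
  S[A,B] = ((-1)·(-1) + (2)·(3) + (2)·(-2) + (-3)·(0)) / 3 = 3/3 = 1
  S[B,B] = ((-1)·(-1) + (3)·(3) + (-2)·(-2) + (0)·(0)) / 3 = 14/3 = 4.6667
  S = [[6, 1],
 [1, 4.6667]].

Step 3 — invert S. det(S) = 6·4.6667 - (1)² = 27.
  S^{-1} = (1/det) · [[d, -b], [-b, a]] = [[0.1728, -0.037],
 [-0.037, 0.2222]].

Step 4 — quadratic form (x̄ - mu_0)^T · S^{-1} · (x̄ - mu_0):
  S^{-1} · (x̄ - mu_0) = (0.284, -0.7037),
  (x̄ - mu_0)^T · [...] = (1)·(0.284) + (-3)·(-0.7037) = 2.3951.

Step 5 — scale by n: T² = 4 · 2.3951 = 9.5802.

T² ≈ 9.5802


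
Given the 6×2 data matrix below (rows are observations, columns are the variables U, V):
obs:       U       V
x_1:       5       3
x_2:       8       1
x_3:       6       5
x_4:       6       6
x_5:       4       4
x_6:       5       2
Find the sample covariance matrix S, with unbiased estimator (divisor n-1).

Step 1 — column means:
  mean(U) = (5 + 8 + 6 + 6 + 4 + 5) / 6 = 34/6 = 5.6667
  mean(V) = (3 + 1 + 5 + 6 + 4 + 2) / 6 = 21/6 = 3.5

Step 2 — sample covariance S[i,j] = (1/(n-1)) · Σ_k (x_{k,i} - mean_i) · (x_{k,j} - mean_j), with n-1 = 5.
  S[U,U] = ((-0.6667)·(-0.6667) + (2.3333)·(2.3333) + (0.3333)·(0.3333) + (0.3333)·(0.3333) + (-1.6667)·(-1.6667) + (-0.6667)·(-0.6667)) / 5 = 9.3333/5 = 1.8667
  S[U,V] = ((-0.6667)·(-0.5) + (2.3333)·(-2.5) + (0.3333)·(1.5) + (0.3333)·(2.5) + (-1.6667)·(0.5) + (-0.6667)·(-1.5)) / 5 = -4/5 = -0.8
  S[V,V] = ((-0.5)·(-0.5) + (-2.5)·(-2.5) + (1.5)·(1.5) + (2.5)·(2.5) + (0.5)·(0.5) + (-1.5)·(-1.5)) / 5 = 17.5/5 = 3.5

S is symmetric (S[j,i] = S[i,j]). Assembling:

S = [[1.8667, -0.8],
 [-0.8, 3.5]]


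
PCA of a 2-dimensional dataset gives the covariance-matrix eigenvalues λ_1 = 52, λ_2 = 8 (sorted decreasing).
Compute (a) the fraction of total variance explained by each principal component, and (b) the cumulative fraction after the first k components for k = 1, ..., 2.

Step 1 — total variance = trace(Sigma) = Σ λ_i = 52 + 8 = 60.

Step 2 — fraction explained by component i = λ_i / Σ λ:
  PC1: 52/60 = 0.8667
  PC2: 8/60 = 0.1333

Step 3 — cumulative fraction after k components = (λ_1 + ... + λ_k) / Σ λ:
  k = 1: 52/60 = 0.8667
  k = 2: (52 + 8)/60 = 60/60 = 1

Summary (fraction, with percent):

explained: PC1 0.8667 (86.67%), PC2 0.1333 (13.33%);  cumulative: 0.8667, 1


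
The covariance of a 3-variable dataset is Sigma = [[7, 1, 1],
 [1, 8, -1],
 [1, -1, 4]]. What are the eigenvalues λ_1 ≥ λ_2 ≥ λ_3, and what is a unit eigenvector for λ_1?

Step 1 — characteristic polynomial p(λ) = det(λI - Sigma) = λ³ - tr·λ² + c_1·λ - det, where tr = trace, c_1 = sum of the principal 2×2 minors, det = det(Sigma):
  tr = 7 + 8 + 4 = 19,
  c_1 = (7·8 - (1)²) + (7·4 - (1)²) + (8·4 - (-1)²) = 55 + 27 + 31 = 113,
  det = 7·(8·4 - (-1)²) - (1)·((1)·4 - (-1)·(1)) + (1)·((1)·(-1) - 8·(1)) = 7·(31) - (1)·(5) + (1)·(-9) = 203.
  So p(λ) = λ³ - 19λ² + 113λ - 203.
Step 2 — look for an integer root (rational root theorem: any rational root is an integer divisor of 203). Testing λ = 7:
  p(7) = 343 - 931 + 791 - 203 = 0  ✓
  Dividing out (λ - 7): p(λ) = (λ - 7)(λ² - 12λ + 29).
Step 3 — remaining eigenvalues from the quadratic λ² - 12λ + 29 = 0:
  Δ = 12² - 4·29 = 144 - 116 = 28,  λ = (12 ± √28)/2 = (12 ± 5.2915)/2 ≈ 8.6458 or 3.3542.
  Sorted: λ_1 = 8.6458,  λ_2 = 7,  λ_3 = 3.3542  (check: sum = 19 = tr ✓).

Step 4 — unit eigenvector for λ_1 ≈ 8.6458: v spans the null space of (Sigma - λ_1 I), whose rows are
  r_1 = (-1.6458, 1, 1),  r_2 = (1, -0.6458, -1),  r_3 = (1, -1, -4.6458).
  v is orthogonal to every row, so take v ∝ r_1 × r_3 = ((1)·(-4.6458) - (1)·(-1), (1)·(1) - (-1.6458)·(-4.6458), (-1.6458)·(-1) - (1)·(1)) ≈ (-3.6458, -6.6458, 0.6458).
  Rescale (multiply by -1 so the first nonzero entry is positive): u = (3.6458, 6.6458, -0.6458).
  ||u|| = √((3.6458)² + (6.6458)² + (-0.6458)²) = √(57.8745) ≈ 7.6075,  v_1 = u/||u|| ≈ (0.4792, 0.8736, -0.0849) (||v_1|| = 1).

λ_1 = 8.6458,  λ_2 = 7,  λ_3 = 3.3542;  v_1 ≈ (0.4792, 0.8736, -0.0849)


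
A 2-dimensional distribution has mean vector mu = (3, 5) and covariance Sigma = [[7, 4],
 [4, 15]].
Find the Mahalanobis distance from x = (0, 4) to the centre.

Step 1 — centre the observation: (x - mu) = (-3, -1).

Step 2 — invert Sigma. det(Sigma) = 7·15 - (4)² = 89.
  Sigma^{-1} = (1/det) · [[d, -b], [-b, a]] = [[0.1685, -0.0449],
 [-0.0449, 0.0787]].

Step 3 — form the quadratic (x - mu)^T · Sigma^{-1} · (x - mu):
  Sigma^{-1} · (x - mu) = (-0.4607, 0.0562).
  (x - mu)^T · [Sigma^{-1} · (x - mu)] = (-3)·(-0.4607) + (-1)·(0.0562) = 1.3258.

Step 4 — take square root: d = √(1.3258) ≈ 1.1515.

d(x, mu) = √(1.3258) ≈ 1.1515


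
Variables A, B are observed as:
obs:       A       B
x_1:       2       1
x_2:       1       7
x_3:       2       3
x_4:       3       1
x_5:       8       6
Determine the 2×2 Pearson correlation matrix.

Step 1 — column means:
  mean(A) = (2 + 1 + 2 + 3 + 8) / 5 = 16/5 = 3.2
  mean(B) = (1 + 7 + 3 + 1 + 6) / 5 = 18/5 = 3.6

Step 2 — sample variances and covariances s[i,j] = (1/(n-1)) · Σ_k (x_{k,i} - mean_i) · (x_{k,j} - mean_j), with n-1 = 4:
  s[A,A] = ((-1.2)·(-1.2) + (-2.2)·(-2.2) + (-1.2)·(-1.2) + (-0.2)·(-0.2) + (4.8)·(4.8)) / 4 = 30.8/4 = 7.7
  s[A,B] = ((-1.2)·(-2.6) + (-2.2)·(3.4) + (-1.2)·(-0.6) + (-0.2)·(-2.6) + (4.8)·(2.4)) / 4 = 8.4/4 = 2.1
  s[B,B] = ((-2.6)·(-2.6) + (3.4)·(3.4) + (-0.6)·(-0.6) + (-2.6)·(-2.6) + (2.4)·(2.4)) / 4 = 31.2/4 = 7.8
  Sample standard deviations s_i = √(s[i,i]):
  s(A) = √(7.7) = 2.7749
  s(B) = √(7.8) = 2.7928

Step 3 — r_{ij} = s_{ij} / (s_i · s_j):
  r[A,A] = 1 (diagonal).
  r[A,B] = 2.1 / (2.7749 · 2.7928) = 2.1 / 7.7498 = 0.271
  r[B,B] = 1 (diagonal).

R is symmetric with unit diagonal. Assembling:

R = [[1, 0.271],
 [0.271, 1]]


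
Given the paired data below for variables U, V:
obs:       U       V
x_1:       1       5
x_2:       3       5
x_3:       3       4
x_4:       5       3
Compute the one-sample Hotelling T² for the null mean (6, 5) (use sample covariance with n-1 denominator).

Step 1 — sample mean vector:
  mean(U) = (1 + 3 + 3 + 5) / 4 = 12/4 = 3
  mean(V) = (5 + 5 + 4 + 3) / 4 = 17/4 = 4.25
  x̄ = (3, 4.25),  deviation x̄ - mu_0 = (3, 4.25) - (6, 5) = (-3, -0.75).

Step 2 — sample covariance matrix, S[i,j] = (1/(n-1)) · Σ_k (x_{k,i} - mean_i) · (x_{k,j} - mean_j), divisor n-1 = 3:
  S[U,U] = ((-2)·(-2) + (0)·(0) + (0)·(0) + (2)·(2)) / 3 = 8/3 = 2.6667
  S[U,V] = ((-2)·(0.75) + (0)·(0.75) + (0)·(-0.25) + (2)·(-1.25)) / 3 = -4/3 = -1.3333
  S[V,V] = ((0.75)·(0.75) + (0.75)·(0.75) + (-0.25)·(-0.25) + (-1.25)·(-1.25)) / 3 = 2.75/3 = 0.9167
  S = [[2.6667, -1.3333],
 [-1.3333, 0.9167]].

Step 3 — invert S. det(S) = 2.6667·0.9167 - (-1.3333)² = 0.6667.
  S^{-1} = (1/det) · [[d, -b], [-b, a]] = [[1.375, 2],
 [2, 4]].

Step 4 — quadratic form (x̄ - mu_0)^T · S^{-1} · (x̄ - mu_0):
  S^{-1} · (x̄ - mu_0) = (-5.625, -9),
  (x̄ - mu_0)^T · [...] = (-3)·(-5.625) + (-0.75)·(-9) = 23.625.

Step 5 — scale by n: T² = 4 · 23.625 = 94.5.

T² ≈ 94.5


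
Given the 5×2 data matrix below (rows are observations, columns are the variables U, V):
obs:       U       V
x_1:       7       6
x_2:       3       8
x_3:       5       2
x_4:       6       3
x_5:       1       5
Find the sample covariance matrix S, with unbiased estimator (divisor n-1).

Step 1 — column means:
  mean(U) = (7 + 3 + 5 + 6 + 1) / 5 = 22/5 = 4.4
  mean(V) = (6 + 8 + 2 + 3 + 5) / 5 = 24/5 = 4.8

Step 2 — sample covariance S[i,j] = (1/(n-1)) · Σ_k (x_{k,i} - mean_i) · (x_{k,j} - mean_j), with n-1 = 4.
  S[U,U] = ((2.6)·(2.6) + (-1.4)·(-1.4) + (0.6)·(0.6) + (1.6)·(1.6) + (-3.4)·(-3.4)) / 4 = 23.2/4 = 5.8
  S[U,V] = ((2.6)·(1.2) + (-1.4)·(3.2) + (0.6)·(-2.8) + (1.6)·(-1.8) + (-3.4)·(0.2)) / 4 = -6.6/4 = -1.65
  S[V,V] = ((1.2)·(1.2) + (3.2)·(3.2) + (-2.8)·(-2.8) + (-1.8)·(-1.8) + (0.2)·(0.2)) / 4 = 22.8/4 = 5.7

S is symmetric (S[j,i] = S[i,j]). Assembling:

S = [[5.8, -1.65],
 [-1.65, 5.7]]


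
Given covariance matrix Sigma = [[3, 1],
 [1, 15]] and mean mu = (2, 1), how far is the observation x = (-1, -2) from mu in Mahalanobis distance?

Step 1 — centre the observation: (x - mu) = (-3, -3).

Step 2 — invert Sigma. det(Sigma) = 3·15 - (1)² = 44.
  Sigma^{-1} = (1/det) · [[d, -b], [-b, a]] = [[0.3409, -0.0227],
 [-0.0227, 0.0682]].

Step 3 — form the quadratic (x - mu)^T · Sigma^{-1} · (x - mu):
  Sigma^{-1} · (x - mu) = (-0.9545, -0.1364).
  (x - mu)^T · [Sigma^{-1} · (x - mu)] = (-3)·(-0.9545) + (-3)·(-0.1364) = 3.2727.

Step 4 — take square root: d = √(3.2727) ≈ 1.8091.

d(x, mu) = √(3.2727) ≈ 1.8091


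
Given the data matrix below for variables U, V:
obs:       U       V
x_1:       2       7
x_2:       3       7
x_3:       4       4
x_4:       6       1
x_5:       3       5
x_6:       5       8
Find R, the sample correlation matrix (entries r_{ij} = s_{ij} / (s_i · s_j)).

Step 1 — column means:
  mean(U) = (2 + 3 + 4 + 6 + 3 + 5) / 6 = 23/6 = 3.8333
  mean(V) = (7 + 7 + 4 + 1 + 5 + 8) / 6 = 32/6 = 5.3333

Step 2 — sample variances and covariances s[i,j] = (1/(n-1)) · Σ_k (x_{k,i} - mean_i) · (x_{k,j} - mean_j), with n-1 = 5:
  s[U,U] = ((-1.8333)·(-1.8333) + (-0.8333)·(-0.8333) + (0.1667)·(0.1667) + (2.1667)·(2.1667) + (-0.8333)·(-0.8333) + (1.1667)·(1.1667)) / 5 = 10.8333/5 = 2.1667
  s[U,V] = ((-1.8333)·(1.6667) + (-0.8333)·(1.6667) + (0.1667)·(-1.3333) + (2.1667)·(-4.3333) + (-0.8333)·(-0.3333) + (1.1667)·(2.6667)) / 5 = -10.6667/5 = -2.1333
  s[V,V] = ((1.6667)·(1.6667) + (1.6667)·(1.6667) + (-1.3333)·(-1.3333) + (-4.3333)·(-4.3333) + (-0.3333)·(-0.3333) + (2.6667)·(2.6667)) / 5 = 33.3333/5 = 6.6667
  Sample standard deviations s_i = √(s[i,i]):
  s(U) = √(2.1667) = 1.472
  s(V) = √(6.6667) = 2.582

Step 3 — r_{ij} = s_{ij} / (s_i · s_j):
  r[U,U] = 1 (diagonal).
  r[U,V] = -2.1333 / (1.472 · 2.582) = -2.1333 / 3.8006 = -0.5613
  r[V,V] = 1 (diagonal).

R is symmetric with unit diagonal. Assembling:

R = [[1, -0.5613],
 [-0.5613, 1]]
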